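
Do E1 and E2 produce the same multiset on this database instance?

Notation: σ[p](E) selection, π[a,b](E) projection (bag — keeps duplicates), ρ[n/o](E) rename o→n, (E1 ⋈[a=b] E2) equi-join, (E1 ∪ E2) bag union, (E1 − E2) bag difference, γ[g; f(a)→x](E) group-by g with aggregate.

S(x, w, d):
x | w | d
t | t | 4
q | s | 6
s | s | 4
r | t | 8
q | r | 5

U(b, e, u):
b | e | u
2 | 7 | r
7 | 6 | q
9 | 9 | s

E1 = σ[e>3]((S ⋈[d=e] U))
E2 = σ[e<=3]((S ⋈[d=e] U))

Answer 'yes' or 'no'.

E1 row counts bottom-up:
  S → 5
  U → 3
  (S ⋈[d=e] U) → 1
  σ[e>3]((S ⋈[d=e] U)) → 1
E2 row counts bottom-up:
  S → 5
  U → 3
  (S ⋈[d=e] U) → 1
  σ[e<=3]((S ⋈[d=e] U)) → 0

E1 result:
x | w | d | b | e | u
q | s | 6 | 7 | 6 | q
E2 result:
x | w | d | b | e | u
(0 rows)
Witness: ('q', 's', 6, 7, 6, 'q') appears 1× in E1 but 0× in E2.

no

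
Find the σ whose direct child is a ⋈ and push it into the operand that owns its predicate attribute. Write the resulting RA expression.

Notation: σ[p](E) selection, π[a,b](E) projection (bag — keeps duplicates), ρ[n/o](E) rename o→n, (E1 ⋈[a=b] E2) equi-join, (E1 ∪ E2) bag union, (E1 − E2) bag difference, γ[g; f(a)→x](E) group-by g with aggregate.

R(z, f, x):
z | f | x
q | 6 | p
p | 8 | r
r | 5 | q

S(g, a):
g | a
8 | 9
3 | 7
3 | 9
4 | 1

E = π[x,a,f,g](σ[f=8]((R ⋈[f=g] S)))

σ filters on f, owned by the left side.
E' = π[x,a,f,g]((σ[f=8](R) ⋈[f=g] S))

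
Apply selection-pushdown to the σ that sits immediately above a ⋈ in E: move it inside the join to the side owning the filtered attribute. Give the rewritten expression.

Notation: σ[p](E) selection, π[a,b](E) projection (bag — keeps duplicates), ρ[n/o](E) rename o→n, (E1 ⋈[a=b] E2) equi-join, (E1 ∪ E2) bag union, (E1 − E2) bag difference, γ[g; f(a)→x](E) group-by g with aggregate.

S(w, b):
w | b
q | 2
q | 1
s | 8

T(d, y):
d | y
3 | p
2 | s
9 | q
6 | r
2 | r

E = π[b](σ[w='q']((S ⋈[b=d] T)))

σ filters on w, owned by the left side.
E' = π[b]((σ[w='q'](S) ⋈[b=d] T))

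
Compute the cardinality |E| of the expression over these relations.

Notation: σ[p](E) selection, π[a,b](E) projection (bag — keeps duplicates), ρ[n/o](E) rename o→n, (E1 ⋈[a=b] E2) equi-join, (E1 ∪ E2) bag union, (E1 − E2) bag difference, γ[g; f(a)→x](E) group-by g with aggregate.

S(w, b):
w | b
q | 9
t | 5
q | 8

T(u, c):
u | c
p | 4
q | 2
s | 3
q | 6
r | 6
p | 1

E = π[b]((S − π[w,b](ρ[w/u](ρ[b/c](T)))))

Stepwise |·|:
  S → 3
  T → 6
  ρ[b/c](T) → 6
  ρ[w/u](ρ[b/c](T)) → 6
  π[w,b](ρ[w/u](ρ[b/c](T))) → 6
  (S − π[w,b](ρ[w/u](ρ[b/c](T)))) → 3
  π[b]((S − π[w,b](ρ[w/u](ρ[b/c](T))))) → 3

|E| = 3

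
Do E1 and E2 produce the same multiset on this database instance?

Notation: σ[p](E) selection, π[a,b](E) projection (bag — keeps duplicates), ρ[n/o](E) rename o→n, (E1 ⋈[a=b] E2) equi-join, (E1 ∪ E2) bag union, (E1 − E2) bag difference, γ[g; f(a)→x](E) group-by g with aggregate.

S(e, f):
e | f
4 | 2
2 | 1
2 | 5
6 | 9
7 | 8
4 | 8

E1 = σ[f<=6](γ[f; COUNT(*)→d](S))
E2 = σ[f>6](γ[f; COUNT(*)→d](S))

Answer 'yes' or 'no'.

E1 row counts bottom-up:
  S → 6
  γ[f; COUNT(*)→d](S) → 5
  σ[f<=6](γ[f; COUNT(*)→d](S)) → 3
E2 row counts bottom-up:
  S → 6
  γ[f; COUNT(*)→d](S) → 5
  σ[f>6](γ[f; COUNT(*)→d](S)) → 2

E1 result:
f | d
1 | 1
2 | 1
5 | 1
E2 result:
f | d
8 | 2
9 | 1
Witness: (2, 1) appears 1× in E1 but 0× in E2.

no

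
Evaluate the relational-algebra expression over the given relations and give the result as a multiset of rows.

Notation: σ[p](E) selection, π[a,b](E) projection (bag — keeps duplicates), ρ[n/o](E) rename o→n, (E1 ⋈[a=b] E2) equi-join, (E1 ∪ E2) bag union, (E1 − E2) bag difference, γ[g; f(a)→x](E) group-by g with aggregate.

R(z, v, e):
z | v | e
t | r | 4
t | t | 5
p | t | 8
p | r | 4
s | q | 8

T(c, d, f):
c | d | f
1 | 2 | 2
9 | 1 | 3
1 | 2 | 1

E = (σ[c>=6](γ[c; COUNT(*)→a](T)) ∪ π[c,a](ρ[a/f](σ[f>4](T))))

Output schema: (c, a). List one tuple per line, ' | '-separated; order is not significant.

Stepwise |·|:
  T → 3
  γ[c; COUNT(*)→a](T) → 2
  σ[c>=6](γ[c; COUNT(*)→a](T)) → 1
  T → 3
  σ[f>4](T) → 0
  ρ[a/f](σ[f>4](T)) → 0
  π[c,a](ρ[a/f](σ[f>4](T))) → 0
  (σ[c>=6](γ[c; COUNT(*)→a](T)) ∪ π[c,a](ρ[a/f](σ[f>4](T)))) → 1

== RESULT ==
c | a
9 | 1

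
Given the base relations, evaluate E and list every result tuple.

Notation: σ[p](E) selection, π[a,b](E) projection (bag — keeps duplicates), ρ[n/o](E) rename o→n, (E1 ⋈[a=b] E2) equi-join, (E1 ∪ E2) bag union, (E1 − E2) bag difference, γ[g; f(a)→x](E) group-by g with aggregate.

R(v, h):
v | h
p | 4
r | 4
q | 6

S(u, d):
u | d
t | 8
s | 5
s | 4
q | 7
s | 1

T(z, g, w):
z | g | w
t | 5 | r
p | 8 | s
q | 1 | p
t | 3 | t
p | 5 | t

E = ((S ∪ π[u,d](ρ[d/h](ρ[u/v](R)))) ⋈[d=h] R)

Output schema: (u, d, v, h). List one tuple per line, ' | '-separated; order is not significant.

Stepwise |·|:
  S → 5
  R → 3
  ρ[u/v](R) → 3
  ρ[d/h](ρ[u/v](R)) → 3
  π[u,d](ρ[d/h](ρ[u/v](R))) → 3
  (S ∪ π[u,d](ρ[d/h](ρ[u/v](R)))) → 8
  R → 3
  ((S ∪ π[u,d](ρ[d/h](ρ[u/v](R)))) ⋈[d=h] R) → 7

== RESULT ==
u | d | v | h
p | 4 | p | 4
p | 4 | r | 4
q | 6 | q | 6
r | 4 | p | 4
r | 4 | r | 4
s | 4 | p | 4
s | 4 | r | 4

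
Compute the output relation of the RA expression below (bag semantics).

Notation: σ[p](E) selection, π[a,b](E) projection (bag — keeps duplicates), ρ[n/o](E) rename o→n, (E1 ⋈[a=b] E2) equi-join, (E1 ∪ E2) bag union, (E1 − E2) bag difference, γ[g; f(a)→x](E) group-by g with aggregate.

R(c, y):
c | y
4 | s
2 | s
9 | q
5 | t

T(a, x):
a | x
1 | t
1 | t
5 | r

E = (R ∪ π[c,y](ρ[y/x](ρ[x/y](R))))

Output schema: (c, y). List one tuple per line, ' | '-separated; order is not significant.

Stepwise |·|:
  R → 4
  R → 4
  ρ[x/y](R) → 4
  ρ[y/x](ρ[x/y](R)) → 4
  π[c,y](ρ[y/x](ρ[x/y](R))) → 4
  (R ∪ π[c,y](ρ[y/x](ρ[x/y](R)))) → 8

== RESULT ==
c | y
2 | s
2 | s
4 | s
4 | s
5 | t
5 | t
9 | q
9 | q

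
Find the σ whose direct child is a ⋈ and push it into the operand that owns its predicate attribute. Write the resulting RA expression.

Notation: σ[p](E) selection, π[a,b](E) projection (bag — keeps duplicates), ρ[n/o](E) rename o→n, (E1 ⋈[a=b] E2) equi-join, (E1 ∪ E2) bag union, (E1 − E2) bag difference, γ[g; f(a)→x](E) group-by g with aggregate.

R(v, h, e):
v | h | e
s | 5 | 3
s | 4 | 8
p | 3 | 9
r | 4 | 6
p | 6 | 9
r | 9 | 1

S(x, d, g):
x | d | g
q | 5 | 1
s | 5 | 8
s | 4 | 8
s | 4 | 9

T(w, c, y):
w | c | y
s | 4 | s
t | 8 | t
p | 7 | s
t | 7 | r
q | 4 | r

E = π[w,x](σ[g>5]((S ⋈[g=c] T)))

σ filters on g, owned by the left side.
E' = π[w,x]((σ[g>5](S) ⋈[g=c] T))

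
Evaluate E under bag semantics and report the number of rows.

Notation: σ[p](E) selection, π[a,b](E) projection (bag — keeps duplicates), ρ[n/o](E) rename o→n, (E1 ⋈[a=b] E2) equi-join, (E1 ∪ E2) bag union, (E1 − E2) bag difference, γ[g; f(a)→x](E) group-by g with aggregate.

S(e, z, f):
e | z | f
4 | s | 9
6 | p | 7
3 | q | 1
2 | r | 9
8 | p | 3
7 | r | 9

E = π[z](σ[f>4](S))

Stepwise |·|:
  S → 6
  σ[f>4](S) → 4
  π[z](σ[f>4](S)) → 4

|E| = 4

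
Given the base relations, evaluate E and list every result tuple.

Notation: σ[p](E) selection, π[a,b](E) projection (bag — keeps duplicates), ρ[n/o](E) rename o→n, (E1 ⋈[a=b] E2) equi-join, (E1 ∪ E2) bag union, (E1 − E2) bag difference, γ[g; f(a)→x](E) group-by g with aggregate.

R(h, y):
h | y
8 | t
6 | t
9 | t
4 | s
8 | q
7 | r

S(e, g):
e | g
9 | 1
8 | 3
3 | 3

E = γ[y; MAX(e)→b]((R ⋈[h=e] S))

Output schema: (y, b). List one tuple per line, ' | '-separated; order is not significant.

Subexpression sizes:
  R → 6
  S → 3
  (R ⋈[h=e] S) → 3
  γ[y; MAX(e)→b]((R ⋈[h=e] S)) → 2

== RESULT ==
y | b
q | 8
t | 9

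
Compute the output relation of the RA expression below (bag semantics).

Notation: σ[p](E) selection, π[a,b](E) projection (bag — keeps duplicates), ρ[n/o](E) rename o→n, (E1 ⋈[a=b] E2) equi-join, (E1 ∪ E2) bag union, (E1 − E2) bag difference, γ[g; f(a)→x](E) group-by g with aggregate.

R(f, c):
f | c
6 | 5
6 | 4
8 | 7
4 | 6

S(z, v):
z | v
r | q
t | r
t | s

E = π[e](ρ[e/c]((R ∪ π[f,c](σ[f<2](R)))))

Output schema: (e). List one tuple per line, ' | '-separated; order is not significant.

Subexpression sizes:
  R → 4
  R → 4
  σ[f<2](R) → 0
  π[f,c](σ[f<2](R)) → 0
  (R ∪ π[f,c](σ[f<2](R))) → 4
  ρ[e/c]((R ∪ π[f,c](σ[f<2](R)))) → 4
  π[e](ρ[e/c]((R ∪ π[f,c](σ[f<2](R))))) → 4

== RESULT ==
e
4
5
6
7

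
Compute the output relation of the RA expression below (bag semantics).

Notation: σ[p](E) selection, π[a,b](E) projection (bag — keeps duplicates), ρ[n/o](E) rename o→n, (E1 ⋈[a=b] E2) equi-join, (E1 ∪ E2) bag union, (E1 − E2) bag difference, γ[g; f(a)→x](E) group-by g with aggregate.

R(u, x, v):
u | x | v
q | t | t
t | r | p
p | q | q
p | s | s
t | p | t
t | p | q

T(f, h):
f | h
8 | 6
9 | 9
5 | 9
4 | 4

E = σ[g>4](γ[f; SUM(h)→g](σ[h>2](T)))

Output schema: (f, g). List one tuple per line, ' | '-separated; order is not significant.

Row counts bottom-up:
  T → 4
  σ[h>2](T) → 4
  γ[f; SUM(h)→g](σ[h>2](T)) → 4
  σ[g>4](γ[f; SUM(h)→g](σ[h>2](T))) → 3

== RESULT ==
f | g
5 | 9
8 | 6
9 | 9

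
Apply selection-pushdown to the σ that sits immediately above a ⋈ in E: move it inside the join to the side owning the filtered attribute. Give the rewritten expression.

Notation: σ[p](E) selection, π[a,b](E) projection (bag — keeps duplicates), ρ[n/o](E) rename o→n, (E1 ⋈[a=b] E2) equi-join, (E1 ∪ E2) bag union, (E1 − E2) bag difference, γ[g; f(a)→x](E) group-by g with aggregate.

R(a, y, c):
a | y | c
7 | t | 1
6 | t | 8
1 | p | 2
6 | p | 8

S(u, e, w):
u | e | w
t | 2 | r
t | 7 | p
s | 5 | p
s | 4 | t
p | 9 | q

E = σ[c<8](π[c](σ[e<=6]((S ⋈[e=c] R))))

σ filters on e, owned by the left side.
E' = σ[c<8](π[c]((σ[e<=6](S) ⋈[e=c] R)))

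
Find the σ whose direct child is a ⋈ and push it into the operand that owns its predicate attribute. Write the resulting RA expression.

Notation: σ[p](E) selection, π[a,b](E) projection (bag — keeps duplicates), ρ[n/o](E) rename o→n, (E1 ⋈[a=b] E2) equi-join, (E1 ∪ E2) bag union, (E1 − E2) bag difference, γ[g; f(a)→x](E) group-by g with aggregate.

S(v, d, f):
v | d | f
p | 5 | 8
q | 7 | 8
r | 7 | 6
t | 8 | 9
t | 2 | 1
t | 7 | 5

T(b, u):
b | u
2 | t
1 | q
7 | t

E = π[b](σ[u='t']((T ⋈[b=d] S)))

σ filters on u, owned by the left side.
E' = π[b]((σ[u='t'](T) ⋈[b=d] S))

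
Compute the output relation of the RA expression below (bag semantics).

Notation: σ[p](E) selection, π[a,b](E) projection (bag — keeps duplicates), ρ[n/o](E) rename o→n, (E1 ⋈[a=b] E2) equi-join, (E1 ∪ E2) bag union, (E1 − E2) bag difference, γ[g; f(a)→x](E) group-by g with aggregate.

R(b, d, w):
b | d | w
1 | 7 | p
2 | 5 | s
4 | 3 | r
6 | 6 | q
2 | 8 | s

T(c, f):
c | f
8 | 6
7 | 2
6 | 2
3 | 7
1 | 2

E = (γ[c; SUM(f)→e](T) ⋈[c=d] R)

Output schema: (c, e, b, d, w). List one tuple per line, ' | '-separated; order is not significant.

Subexpression sizes:
  T → 5
  γ[c; SUM(f)→e](T) → 5
  R → 5
  (γ[c; SUM(f)→e](T) ⋈[c=d] R) → 4

== RESULT ==
c | e | b | d | w
3 | 7 | 4 | 3 | r
6 | 2 | 6 | 6 | q
7 | 2 | 1 | 7 | p
8 | 6 | 2 | 8 | s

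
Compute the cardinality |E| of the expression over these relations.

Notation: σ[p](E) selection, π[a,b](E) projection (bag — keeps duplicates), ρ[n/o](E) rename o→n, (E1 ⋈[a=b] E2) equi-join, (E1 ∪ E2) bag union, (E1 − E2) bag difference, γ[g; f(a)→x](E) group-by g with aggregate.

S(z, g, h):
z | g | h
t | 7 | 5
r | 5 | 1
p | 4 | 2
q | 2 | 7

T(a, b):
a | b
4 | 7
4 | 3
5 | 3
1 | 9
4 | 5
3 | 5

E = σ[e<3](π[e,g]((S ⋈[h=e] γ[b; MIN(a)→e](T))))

Stepwise |·|:
  S → 4
  T → 6
  γ[b; MIN(a)→e](T) → 4
  (S ⋈[h=e] γ[b; MIN(a)→e](T)) → 1
  π[e,g]((S ⋈[h=e] γ[b; MIN(a)→e](T))) → 1
  σ[e<3](π[e,g]((S ⋈[h=e] γ[b; MIN(a)→e](T)))) → 1

|E| = 1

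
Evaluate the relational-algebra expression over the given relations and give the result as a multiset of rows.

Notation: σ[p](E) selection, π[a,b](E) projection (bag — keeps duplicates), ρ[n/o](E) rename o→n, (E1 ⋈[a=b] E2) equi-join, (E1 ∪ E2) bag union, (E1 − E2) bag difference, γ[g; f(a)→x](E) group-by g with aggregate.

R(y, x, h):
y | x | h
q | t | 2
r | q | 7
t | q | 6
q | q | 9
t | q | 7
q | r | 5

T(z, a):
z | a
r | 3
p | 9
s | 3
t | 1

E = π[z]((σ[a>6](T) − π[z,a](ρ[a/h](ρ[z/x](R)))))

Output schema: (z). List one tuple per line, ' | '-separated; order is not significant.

Per-node cardinality:
  T → 4
  σ[a>6](T) → 1
  R → 6
  ρ[z/x](R) → 6
  ρ[a/h](ρ[z/x](R)) → 6
  π[z,a](ρ[a/h](ρ[z/x](R))) → 6
  (σ[a>6](T) − π[z,a](ρ[a/h](ρ[z/x](R)))) → 1
  π[z]((σ[a>6](T) − π[z,a](ρ[a/h](ρ[z/x](R))))) → 1

== RESULT ==
z
p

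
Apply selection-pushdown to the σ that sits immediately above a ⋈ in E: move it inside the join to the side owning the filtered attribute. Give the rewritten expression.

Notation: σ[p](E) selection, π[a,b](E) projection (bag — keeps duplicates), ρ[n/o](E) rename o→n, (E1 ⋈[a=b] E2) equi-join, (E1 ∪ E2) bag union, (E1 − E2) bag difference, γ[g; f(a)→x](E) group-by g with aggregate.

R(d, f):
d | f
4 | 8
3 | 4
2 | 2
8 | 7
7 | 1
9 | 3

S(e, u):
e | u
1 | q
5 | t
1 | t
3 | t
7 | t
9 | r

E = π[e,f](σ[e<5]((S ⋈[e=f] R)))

σ filters on e, owned by the left side.
E' = π[e,f]((σ[e<5](S) ⋈[e=f] R))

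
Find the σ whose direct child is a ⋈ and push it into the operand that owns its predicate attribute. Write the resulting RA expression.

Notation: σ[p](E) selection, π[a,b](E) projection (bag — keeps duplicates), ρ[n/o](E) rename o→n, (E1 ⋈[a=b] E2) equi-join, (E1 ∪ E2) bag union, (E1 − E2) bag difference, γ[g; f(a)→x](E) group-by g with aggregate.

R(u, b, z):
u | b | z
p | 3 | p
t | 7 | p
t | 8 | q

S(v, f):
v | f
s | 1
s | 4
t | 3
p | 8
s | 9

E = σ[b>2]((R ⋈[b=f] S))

σ filters on b, owned by the left side.
E' = (σ[b>2](R) ⋈[b=f] S)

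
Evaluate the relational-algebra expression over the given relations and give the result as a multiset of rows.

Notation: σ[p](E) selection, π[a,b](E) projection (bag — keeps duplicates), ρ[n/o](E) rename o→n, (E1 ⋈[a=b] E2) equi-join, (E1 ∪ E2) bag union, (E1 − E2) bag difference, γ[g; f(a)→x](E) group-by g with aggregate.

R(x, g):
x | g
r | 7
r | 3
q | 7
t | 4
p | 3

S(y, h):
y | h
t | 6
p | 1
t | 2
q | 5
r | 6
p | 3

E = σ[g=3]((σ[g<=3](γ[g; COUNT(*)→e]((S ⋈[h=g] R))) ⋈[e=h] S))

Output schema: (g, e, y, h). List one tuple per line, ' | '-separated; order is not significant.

Per-node cardinality:
  S → 6
  R → 5
  (S ⋈[h=g] R) → 2
  γ[g; COUNT(*)→e]((S ⋈[h=g] R)) → 1
  σ[g<=3](γ[g; COUNT(*)→e]((S ⋈[h=g] R))) → 1
  S → 6
  (σ[g<=3](γ[g; COUNT(*)→e]((S ⋈[h=g] R))) ⋈[e=h] S) → 1
  σ[g=3]((σ[g<=3](γ[g; COUNT(*)→e]((S ⋈[h=g] R))) ⋈[e=h] S)) → 1

== RESULT ==
g | e | y | h
3 | 2 | t | 2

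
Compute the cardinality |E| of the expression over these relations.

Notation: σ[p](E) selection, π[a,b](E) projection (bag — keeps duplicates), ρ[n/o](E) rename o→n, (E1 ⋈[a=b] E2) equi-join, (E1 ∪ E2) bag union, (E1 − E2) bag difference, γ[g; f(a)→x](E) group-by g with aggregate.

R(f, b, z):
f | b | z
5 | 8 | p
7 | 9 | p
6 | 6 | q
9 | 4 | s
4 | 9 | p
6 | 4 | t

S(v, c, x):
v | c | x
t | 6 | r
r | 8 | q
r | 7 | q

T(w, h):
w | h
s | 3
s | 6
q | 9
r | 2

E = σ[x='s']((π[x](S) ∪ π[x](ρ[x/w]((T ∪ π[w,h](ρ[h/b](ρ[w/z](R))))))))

Per-node cardinality:
  S → 3
  π[x](S) → 3
  T → 4
  R → 6
  ρ[w/z](R) → 6
  ρ[h/b](ρ[w/z](R)) → 6
  π[w,h](ρ[h/b](ρ[w/z](R))) → 6
  (T ∪ π[w,h](ρ[h/b](ρ[w/z](R)))) → 10
  ρ[x/w]((T ∪ π[w,h](ρ[h/b](ρ[w/z](R))))) → 10
  π[x](ρ[x/w]((T ∪ π[w,h](ρ[h/b](ρ[w/z](R)))))) → 10
  (π[x](S) ∪ π[x](ρ[x/w]((T ∪ π[w,h](ρ[h/b](ρ[w/z](R))))))) → 13
  σ[x='s']((π[x](S) ∪ π[x](ρ[x/w]((T ∪ π[w,h](ρ[h/b](ρ[w/z](R)))))))) → 3

|E| = 3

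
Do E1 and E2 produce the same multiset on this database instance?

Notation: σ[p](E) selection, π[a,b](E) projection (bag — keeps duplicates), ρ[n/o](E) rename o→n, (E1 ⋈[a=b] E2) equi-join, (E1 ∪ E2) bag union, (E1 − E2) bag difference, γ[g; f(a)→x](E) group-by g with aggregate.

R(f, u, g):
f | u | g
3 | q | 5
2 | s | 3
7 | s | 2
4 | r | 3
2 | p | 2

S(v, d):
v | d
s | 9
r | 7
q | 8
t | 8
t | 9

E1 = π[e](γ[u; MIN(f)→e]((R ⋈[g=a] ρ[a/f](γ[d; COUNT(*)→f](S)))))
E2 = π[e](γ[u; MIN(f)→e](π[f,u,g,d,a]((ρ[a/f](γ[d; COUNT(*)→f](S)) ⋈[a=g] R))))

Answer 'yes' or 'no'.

E1 subexpression sizes:
  R → 5
  S → 5
  γ[d; COUNT(*)→f](S) → 3
  ρ[a/f](γ[d; COUNT(*)→f](S)) → 3
  (R ⋈[g=a] ρ[a/f](γ[d; COUNT(*)→f](S))) → 4
  γ[u; MIN(f)→e]((R ⋈[g=a] ρ[a/f](γ[d; COUNT(*)→f](S)))) → 2
  π[e](γ[u; MIN(f)→e]((R ⋈[g=a] ρ[a/f](γ[d; COUNT(*)→f](S))))) → 2
E2 subexpression sizes:
  S → 5
  γ[d; COUNT(*)→f](S) → 3
  ρ[a/f](γ[d; COUNT(*)→f](S)) → 3
  R → 5
  (ρ[a/f](γ[d; COUNT(*)→f](S)) ⋈[a=g] R) → 4
  π[f,u,g,d,a]((ρ[a/f](γ[d; COUNT(*)→f](S)) ⋈[a=g] R)) → 4
  γ[u; MIN(f)→e](π[f,u,g,d,a]((ρ[a/f](γ[d; COUNT(*)→f](S)) ⋈[a=g] R))) → 2
  π[e](γ[u; MIN(f)→e](π[f,u,g,d,a]((ρ[a/f](γ[d; COUNT(*)→f](S)) ⋈[a=g] R)))) → 2

E1 and E2 produce the same multiset:
e
2
7

yes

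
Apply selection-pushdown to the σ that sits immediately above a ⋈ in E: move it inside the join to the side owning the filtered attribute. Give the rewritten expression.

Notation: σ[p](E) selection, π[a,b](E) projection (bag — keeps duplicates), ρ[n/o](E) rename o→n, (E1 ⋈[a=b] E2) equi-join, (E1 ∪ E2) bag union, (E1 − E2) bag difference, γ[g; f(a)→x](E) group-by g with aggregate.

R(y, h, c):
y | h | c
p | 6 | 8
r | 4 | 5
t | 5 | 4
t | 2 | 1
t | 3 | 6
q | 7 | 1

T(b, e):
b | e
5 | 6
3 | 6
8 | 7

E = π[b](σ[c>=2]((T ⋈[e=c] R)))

σ filters on c, owned by the right side.
E' = π[b]((T ⋈[e=c] σ[c>=2](R)))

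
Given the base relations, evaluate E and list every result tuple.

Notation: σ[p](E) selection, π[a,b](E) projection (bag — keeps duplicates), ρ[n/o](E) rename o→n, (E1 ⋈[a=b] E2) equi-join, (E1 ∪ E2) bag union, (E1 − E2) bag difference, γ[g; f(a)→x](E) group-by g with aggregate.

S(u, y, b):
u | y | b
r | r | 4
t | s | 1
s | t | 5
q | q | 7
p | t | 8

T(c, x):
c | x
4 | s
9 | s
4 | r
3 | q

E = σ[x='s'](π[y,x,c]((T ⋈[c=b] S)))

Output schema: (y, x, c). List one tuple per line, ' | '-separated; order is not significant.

Subexpression sizes:
  T → 4
  S → 5
  (T ⋈[c=b] S) → 2
  π[y,x,c]((T ⋈[c=b] S)) → 2
  σ[x='s'](π[y,x,c]((T ⋈[c=b] S))) → 1

== RESULT ==
y | x | c
r | s | 4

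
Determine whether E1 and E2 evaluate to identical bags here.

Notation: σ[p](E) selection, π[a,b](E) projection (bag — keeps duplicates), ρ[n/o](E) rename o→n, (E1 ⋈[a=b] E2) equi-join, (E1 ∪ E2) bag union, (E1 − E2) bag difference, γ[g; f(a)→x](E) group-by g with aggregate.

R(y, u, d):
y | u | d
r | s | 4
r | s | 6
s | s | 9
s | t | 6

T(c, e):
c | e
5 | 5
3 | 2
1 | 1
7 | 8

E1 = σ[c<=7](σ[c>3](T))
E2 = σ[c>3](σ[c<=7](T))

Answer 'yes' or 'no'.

E1 subexpression sizes:
  T → 4
  σ[c>3](T) → 2
  σ[c<=7](σ[c>3](T)) → 2
E2 subexpression sizes:
  T → 4
  σ[c<=7](T) → 4
  σ[c>3](σ[c<=7](T)) → 2

E1 and E2 produce the same multiset:
c | e
5 | 5
7 | 8

yes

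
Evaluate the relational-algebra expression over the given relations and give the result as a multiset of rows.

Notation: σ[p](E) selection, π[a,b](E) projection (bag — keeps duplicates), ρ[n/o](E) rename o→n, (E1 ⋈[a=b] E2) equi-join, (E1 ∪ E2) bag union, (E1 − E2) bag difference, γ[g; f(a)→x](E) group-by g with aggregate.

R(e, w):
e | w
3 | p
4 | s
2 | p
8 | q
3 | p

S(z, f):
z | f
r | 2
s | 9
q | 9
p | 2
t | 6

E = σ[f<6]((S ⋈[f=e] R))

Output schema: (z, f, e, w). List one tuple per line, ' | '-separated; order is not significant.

Per-node cardinality:
  S → 5
  R → 5
  (S ⋈[f=e] R) → 2
  σ[f<6]((S ⋈[f=e] R)) → 2

== RESULT ==
z | f | e | w
p | 2 | 2 | p
r | 2 | 2 | p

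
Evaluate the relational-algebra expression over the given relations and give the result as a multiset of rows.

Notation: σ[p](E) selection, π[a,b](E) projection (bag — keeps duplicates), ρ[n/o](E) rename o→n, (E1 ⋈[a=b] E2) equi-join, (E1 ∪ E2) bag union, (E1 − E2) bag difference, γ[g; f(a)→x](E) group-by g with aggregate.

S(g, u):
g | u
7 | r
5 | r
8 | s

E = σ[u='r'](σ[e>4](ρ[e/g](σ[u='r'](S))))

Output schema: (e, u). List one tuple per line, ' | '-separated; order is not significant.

Row counts bottom-up:
  S → 3
  σ[u='r'](S) → 2
  ρ[e/g](σ[u='r'](S)) → 2
  σ[e>4](ρ[e/g](σ[u='r'](S))) → 2
  σ[u='r'](σ[e>4](ρ[e/g](σ[u='r'](S)))) → 2

== RESULT ==
e | u
5 | r
7 | r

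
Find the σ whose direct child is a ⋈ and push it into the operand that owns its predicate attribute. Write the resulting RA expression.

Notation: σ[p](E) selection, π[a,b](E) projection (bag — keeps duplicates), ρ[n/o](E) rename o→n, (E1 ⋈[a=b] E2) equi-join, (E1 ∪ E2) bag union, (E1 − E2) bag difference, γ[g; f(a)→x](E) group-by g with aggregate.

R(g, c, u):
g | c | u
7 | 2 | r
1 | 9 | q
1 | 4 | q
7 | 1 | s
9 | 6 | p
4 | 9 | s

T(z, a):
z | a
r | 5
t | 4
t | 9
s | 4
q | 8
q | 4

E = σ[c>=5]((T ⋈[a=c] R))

σ filters on c, owned by the right side.
E' = (T ⋈[a=c] σ[c>=5](R))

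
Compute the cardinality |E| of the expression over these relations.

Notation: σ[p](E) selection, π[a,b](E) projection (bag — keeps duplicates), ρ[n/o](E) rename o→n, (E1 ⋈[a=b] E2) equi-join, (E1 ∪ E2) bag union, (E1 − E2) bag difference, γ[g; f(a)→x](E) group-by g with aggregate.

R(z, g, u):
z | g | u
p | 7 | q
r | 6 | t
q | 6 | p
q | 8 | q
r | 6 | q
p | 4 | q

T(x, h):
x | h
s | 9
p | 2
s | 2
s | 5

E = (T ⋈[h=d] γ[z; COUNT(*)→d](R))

Stepwise |·|:
  T → 4
  R → 6
  γ[z; COUNT(*)→d](R) → 3
  (T ⋈[h=d] γ[z; COUNT(*)→d](R)) → 6

|E| = 6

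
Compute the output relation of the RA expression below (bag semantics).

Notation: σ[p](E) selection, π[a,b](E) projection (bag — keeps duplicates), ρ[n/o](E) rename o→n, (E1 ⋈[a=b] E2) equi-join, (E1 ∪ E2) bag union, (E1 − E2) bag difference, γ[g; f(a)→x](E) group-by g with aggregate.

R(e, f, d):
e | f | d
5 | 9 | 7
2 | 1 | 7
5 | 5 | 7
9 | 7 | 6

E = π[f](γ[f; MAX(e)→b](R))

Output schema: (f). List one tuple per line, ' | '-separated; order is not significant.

Row counts bottom-up:
  R → 4
  γ[f; MAX(e)→b](R) → 4
  π[f](γ[f; MAX(e)→b](R)) → 4

== RESULT ==
f
1
5
7
9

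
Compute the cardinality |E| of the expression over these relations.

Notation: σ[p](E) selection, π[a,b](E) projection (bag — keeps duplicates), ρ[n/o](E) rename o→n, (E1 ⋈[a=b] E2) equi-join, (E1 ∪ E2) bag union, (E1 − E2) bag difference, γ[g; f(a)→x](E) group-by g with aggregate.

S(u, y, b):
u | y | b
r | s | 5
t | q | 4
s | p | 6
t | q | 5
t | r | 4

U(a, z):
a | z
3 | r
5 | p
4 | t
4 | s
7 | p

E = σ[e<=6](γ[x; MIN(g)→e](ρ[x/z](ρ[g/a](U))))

Per-node cardinality:
  U → 5
  ρ[g/a](U) → 5
  ρ[x/z](ρ[g/a](U)) → 5
  γ[x; MIN(g)→e](ρ[x/z](ρ[g/a](U))) → 4
  σ[e<=6](γ[x; MIN(g)→e](ρ[x/z](ρ[g/a](U)))) → 4

|E| = 4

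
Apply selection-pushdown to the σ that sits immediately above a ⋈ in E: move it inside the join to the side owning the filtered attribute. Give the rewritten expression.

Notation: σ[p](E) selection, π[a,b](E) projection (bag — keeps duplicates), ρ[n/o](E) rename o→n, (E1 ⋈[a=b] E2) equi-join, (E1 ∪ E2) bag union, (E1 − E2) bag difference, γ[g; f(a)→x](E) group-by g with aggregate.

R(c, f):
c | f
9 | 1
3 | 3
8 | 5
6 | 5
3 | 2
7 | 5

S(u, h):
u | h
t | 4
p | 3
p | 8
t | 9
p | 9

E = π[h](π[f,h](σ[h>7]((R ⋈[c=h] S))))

σ filters on h, owned by the right side.
E' = π[h](π[f,h]((R ⋈[c=h] σ[h>7](S))))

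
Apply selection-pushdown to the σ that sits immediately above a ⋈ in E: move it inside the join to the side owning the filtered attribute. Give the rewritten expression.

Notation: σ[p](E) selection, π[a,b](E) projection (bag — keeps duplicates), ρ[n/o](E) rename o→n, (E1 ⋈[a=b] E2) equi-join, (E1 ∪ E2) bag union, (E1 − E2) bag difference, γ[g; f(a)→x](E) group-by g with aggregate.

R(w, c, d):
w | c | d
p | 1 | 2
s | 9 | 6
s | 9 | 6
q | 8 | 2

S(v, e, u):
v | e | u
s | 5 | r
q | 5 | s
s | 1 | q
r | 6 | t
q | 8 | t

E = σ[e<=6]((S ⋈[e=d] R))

σ filters on e, owned by the left side.
E' = (σ[e<=6](S) ⋈[e=d] R)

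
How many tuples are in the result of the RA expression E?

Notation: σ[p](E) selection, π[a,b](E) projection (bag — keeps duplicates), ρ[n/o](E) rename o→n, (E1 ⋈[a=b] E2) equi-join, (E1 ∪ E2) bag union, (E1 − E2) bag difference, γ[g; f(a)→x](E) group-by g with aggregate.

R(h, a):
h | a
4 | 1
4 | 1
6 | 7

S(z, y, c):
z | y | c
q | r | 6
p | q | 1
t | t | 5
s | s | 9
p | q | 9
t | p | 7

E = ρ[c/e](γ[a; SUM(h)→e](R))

Stepwise |·|:
  R → 3
  γ[a; SUM(h)→e](R) → 2
  ρ[c/e](γ[a; SUM(h)→e](R)) → 2

|E| = 2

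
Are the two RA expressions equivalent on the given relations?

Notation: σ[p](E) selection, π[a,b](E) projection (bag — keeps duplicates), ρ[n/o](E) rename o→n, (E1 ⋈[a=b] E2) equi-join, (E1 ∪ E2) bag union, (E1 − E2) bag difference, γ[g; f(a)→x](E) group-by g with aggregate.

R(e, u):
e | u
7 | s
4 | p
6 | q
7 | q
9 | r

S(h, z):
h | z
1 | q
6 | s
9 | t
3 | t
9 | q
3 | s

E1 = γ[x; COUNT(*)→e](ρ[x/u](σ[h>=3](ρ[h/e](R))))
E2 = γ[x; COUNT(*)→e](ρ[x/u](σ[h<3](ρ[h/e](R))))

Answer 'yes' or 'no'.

E1 row counts bottom-up:
  R → 5
  ρ[h/e](R) → 5
  σ[h>=3](ρ[h/e](R)) → 5
  ρ[x/u](σ[h>=3](ρ[h/e](R))) → 5
  γ[x; COUNT(*)→e](ρ[x/u](σ[h>=3](ρ[h/e](R)))) → 4
E2 row counts bottom-up:
  R → 5
  ρ[h/e](R) → 5
  σ[h<3](ρ[h/e](R)) → 0
  ρ[x/u](σ[h<3](ρ[h/e](R))) → 0
  γ[x; COUNT(*)→e](ρ[x/u](σ[h<3](ρ[h/e](R)))) → 0

E1 result:
x | e
p | 1
q | 2
r | 1
s | 1
E2 result:
x | e
(0 rows)
Witness: ('r', 1) appears 1× in E1 but 0× in E2.

no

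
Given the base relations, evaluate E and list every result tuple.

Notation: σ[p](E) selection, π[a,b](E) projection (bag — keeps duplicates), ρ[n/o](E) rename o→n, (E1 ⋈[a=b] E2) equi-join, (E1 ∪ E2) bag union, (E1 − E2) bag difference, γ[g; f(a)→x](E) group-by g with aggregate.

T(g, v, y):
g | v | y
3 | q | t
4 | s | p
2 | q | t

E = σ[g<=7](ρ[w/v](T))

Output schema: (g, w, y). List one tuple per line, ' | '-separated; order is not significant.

Subexpression sizes:
  T → 3
  ρ[w/v](T) → 3
  σ[g<=7](ρ[w/v](T)) → 3

== RESULT ==
g | w | y
2 | q | t
3 | q | t
4 | s | p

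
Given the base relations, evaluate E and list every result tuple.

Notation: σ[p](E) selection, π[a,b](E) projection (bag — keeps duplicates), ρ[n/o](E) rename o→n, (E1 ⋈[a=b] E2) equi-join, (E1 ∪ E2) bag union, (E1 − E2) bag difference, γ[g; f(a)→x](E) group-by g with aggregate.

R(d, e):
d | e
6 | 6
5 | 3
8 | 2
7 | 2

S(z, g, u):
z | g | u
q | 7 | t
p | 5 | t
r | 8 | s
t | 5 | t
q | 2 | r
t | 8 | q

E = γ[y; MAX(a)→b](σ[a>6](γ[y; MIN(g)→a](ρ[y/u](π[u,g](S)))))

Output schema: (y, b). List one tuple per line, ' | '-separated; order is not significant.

Row counts bottom-up:
  S → 6
  π[u,g](S) → 6
  ρ[y/u](π[u,g](S)) → 6
  γ[y; MIN(g)→a](ρ[y/u](π[u,g](S))) → 4
  σ[a>6](γ[y; MIN(g)→a](ρ[y/u](π[u,g](S)))) → 2
  γ[y; MAX(a)→b](σ[a>6](γ[y; MIN(g)→a](ρ[y/u](π[u,g](S))))) → 2

== RESULT ==
y | b
q | 8
s | 8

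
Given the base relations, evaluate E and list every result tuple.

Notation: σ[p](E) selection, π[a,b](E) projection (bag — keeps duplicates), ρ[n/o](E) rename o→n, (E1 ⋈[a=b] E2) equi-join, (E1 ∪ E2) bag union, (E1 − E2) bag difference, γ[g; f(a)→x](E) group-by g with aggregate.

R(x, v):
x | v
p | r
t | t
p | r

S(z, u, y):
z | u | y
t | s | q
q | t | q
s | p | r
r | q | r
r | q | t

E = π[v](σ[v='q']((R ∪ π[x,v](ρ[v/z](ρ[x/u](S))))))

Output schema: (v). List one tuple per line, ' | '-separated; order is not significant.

Per-node cardinality:
  R → 3
  S → 5
  ρ[x/u](S) → 5
  ρ[v/z](ρ[x/u](S)) → 5
  π[x,v](ρ[v/z](ρ[x/u](S))) → 5
  (R ∪ π[x,v](ρ[v/z](ρ[x/u](S)))) → 8
  σ[v='q']((R ∪ π[x,v](ρ[v/z](ρ[x/u](S))))) → 1
  π[v](σ[v='q']((R ∪ π[x,v](ρ[v/z](ρ[x/u](S)))))) → 1

== RESULT ==
v
q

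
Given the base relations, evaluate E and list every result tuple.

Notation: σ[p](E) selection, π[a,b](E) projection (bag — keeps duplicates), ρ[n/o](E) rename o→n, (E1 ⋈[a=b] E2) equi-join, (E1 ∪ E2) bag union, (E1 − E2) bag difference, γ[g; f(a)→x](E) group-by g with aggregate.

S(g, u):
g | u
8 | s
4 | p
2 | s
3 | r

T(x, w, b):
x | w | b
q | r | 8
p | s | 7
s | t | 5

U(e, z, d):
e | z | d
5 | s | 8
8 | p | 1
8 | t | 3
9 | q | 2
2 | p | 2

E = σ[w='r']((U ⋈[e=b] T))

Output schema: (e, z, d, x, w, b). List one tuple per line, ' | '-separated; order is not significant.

Stepwise |·|:
  U → 5
  T → 3
  (U ⋈[e=b] T) → 3
  σ[w='r']((U ⋈[e=b] T)) → 2

== RESULT ==
e | z | d | x | w | b
8 | p | 1 | q | r | 8
8 | t | 3 | q | r | 8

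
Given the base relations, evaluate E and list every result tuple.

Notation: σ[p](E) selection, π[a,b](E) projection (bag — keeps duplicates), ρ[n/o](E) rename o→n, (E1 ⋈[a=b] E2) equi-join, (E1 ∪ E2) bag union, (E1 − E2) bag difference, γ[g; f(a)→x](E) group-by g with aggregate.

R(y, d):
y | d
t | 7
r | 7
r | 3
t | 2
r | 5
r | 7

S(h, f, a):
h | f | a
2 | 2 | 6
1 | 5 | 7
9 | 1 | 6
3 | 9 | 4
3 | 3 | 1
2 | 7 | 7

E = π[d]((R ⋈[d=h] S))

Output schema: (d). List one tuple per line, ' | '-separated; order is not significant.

Per-node cardinality:
  R → 6
  S → 6
  (R ⋈[d=h] S) → 4
  π[d]((R ⋈[d=h] S)) → 4

== RESULT ==
d
2
2
3
3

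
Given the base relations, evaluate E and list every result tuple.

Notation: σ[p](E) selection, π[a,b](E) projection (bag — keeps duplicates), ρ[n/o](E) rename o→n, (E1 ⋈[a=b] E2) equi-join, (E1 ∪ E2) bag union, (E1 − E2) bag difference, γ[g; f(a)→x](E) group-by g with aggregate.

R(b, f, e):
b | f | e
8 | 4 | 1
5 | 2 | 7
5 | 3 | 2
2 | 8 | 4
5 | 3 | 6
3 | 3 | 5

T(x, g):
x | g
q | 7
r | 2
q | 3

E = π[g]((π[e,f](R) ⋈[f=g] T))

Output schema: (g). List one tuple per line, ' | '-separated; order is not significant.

Stepwise |·|:
  R → 6
  π[e,f](R) → 6
  T → 3
  (π[e,f](R) ⋈[f=g] T) → 4
  π[g]((π[e,f](R) ⋈[f=g] T)) → 4

== RESULT ==
g
2
3
3
3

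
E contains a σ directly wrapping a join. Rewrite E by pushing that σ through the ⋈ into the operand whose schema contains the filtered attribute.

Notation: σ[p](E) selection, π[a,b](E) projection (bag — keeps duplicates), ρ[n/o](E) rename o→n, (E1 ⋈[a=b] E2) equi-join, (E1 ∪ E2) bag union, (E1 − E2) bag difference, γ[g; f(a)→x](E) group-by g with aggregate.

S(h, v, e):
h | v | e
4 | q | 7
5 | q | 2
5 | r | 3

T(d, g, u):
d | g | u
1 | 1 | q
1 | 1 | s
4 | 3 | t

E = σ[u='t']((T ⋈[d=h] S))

σ filters on u, owned by the left side.
E' = (σ[u='t'](T) ⋈[d=h] S)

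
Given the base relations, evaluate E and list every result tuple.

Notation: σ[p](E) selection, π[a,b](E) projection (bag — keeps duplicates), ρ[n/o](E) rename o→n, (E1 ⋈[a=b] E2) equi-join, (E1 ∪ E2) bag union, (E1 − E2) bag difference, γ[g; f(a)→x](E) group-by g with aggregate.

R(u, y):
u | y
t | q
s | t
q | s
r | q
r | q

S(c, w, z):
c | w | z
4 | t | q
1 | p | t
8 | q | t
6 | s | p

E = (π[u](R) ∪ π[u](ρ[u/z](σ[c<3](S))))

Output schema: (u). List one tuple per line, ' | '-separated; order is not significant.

Per-node cardinality:
  R → 5
  π[u](R) → 5
  S → 4
  σ[c<3](S) → 1
  ρ[u/z](σ[c<3](S)) → 1
  π[u](ρ[u/z](σ[c<3](S))) → 1
  (π[u](R) ∪ π[u](ρ[u/z](σ[c<3](S)))) → 6

== RESULT ==
u
q
r
r
s
t
t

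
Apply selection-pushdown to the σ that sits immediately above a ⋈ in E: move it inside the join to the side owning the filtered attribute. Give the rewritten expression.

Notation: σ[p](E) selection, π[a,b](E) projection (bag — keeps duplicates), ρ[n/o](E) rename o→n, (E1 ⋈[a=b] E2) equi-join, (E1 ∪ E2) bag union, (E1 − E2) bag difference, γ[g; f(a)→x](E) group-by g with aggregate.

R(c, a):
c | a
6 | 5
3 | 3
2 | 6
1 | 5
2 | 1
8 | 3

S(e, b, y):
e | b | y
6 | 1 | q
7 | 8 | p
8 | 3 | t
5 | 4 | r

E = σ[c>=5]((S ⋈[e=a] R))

σ filters on c, owned by the right side.
E' = (S ⋈[e=a] σ[c>=5](R))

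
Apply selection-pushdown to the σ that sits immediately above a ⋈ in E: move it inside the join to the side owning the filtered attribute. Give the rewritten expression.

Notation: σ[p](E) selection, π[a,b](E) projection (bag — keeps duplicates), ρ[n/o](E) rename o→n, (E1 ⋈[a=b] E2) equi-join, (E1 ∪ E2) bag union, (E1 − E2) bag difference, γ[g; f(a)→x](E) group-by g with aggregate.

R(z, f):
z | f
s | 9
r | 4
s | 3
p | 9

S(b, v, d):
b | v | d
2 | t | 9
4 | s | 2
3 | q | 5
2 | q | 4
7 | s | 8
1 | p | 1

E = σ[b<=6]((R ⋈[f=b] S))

σ filters on b, owned by the right side.
E' = (R ⋈[f=b] σ[b<=6](S))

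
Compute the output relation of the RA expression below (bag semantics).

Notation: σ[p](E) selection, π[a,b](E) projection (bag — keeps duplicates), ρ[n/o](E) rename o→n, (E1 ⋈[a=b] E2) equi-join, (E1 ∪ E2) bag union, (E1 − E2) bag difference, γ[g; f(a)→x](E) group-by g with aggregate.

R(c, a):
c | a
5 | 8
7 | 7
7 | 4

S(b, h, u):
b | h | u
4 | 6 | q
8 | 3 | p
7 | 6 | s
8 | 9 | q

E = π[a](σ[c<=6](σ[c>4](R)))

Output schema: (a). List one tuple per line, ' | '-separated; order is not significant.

Subexpression sizes:
  R → 3
  σ[c>4](R) → 3
  σ[c<=6](σ[c>4](R)) → 1
  π[a](σ[c<=6](σ[c>4](R))) → 1

== RESULT ==
a
8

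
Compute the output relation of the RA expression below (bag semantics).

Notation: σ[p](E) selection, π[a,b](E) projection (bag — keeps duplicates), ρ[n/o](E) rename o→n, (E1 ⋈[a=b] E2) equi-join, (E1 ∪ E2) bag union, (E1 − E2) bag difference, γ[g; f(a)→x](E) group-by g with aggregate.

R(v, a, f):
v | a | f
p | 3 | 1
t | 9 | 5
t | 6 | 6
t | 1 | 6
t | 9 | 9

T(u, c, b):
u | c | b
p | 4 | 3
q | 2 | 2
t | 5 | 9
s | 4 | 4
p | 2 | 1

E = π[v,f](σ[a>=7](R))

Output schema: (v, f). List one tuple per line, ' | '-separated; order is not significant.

Row counts bottom-up:
  R → 5
  σ[a>=7](R) → 2
  π[v,f](σ[a>=7](R)) → 2

== RESULT ==
v | f
t | 5
t | 9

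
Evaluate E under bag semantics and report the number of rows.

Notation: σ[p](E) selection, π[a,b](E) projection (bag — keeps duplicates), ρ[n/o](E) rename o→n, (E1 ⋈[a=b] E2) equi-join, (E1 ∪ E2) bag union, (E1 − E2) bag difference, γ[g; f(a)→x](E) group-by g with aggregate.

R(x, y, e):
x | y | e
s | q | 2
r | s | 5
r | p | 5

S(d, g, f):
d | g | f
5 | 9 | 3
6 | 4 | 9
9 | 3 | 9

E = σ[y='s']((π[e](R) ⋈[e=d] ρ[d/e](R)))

Stepwise |·|:
  R → 3
  π[e](R) → 3
  R → 3
  ρ[d/e](R) → 3
  (π[e](R) ⋈[e=d] ρ[d/e](R)) → 5
  σ[y='s']((π[e](R) ⋈[e=d] ρ[d/e](R))) → 2

|E| = 2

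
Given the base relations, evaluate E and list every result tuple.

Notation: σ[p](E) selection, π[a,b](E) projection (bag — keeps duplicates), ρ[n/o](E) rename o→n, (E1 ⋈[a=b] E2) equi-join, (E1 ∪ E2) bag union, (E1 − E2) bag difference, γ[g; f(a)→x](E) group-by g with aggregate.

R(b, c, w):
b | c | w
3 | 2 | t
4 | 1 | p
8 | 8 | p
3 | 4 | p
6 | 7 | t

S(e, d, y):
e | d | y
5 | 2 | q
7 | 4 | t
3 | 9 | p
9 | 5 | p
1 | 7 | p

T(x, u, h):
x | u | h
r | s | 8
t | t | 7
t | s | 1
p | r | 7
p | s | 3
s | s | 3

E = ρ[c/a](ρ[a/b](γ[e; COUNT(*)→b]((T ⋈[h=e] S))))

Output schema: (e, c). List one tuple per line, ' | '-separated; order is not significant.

Per-node cardinality:
  T → 6
  S → 5
  (T ⋈[h=e] S) → 5
  γ[e; COUNT(*)→b]((T ⋈[h=e] S)) → 3
  ρ[a/b](γ[e; COUNT(*)→b]((T ⋈[h=e] S))) → 3
  ρ[c/a](ρ[a/b](γ[e; COUNT(*)→b]((T ⋈[h=e] S)))) → 3

== RESULT ==
e | c
1 | 1
3 | 2
7 | 2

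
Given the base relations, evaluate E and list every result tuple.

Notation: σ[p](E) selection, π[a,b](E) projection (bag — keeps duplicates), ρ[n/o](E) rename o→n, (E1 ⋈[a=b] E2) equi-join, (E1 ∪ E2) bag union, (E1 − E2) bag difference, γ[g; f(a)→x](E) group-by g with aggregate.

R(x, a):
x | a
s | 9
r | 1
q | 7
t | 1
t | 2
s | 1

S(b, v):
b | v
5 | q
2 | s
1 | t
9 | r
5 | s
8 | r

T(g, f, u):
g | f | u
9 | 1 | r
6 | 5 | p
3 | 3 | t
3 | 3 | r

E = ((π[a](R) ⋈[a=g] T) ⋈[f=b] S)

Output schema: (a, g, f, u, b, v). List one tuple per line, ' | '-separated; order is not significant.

Stepwise |·|:
  R → 6
  π[a](R) → 6
  T → 4
  (π[a](R) ⋈[a=g] T) → 1
  S → 6
  ((π[a](R) ⋈[a=g] T) ⋈[f=b] S) → 1

== RESULT ==
a | g | f | u | b | v
9 | 9 | 1 | r | 1 | t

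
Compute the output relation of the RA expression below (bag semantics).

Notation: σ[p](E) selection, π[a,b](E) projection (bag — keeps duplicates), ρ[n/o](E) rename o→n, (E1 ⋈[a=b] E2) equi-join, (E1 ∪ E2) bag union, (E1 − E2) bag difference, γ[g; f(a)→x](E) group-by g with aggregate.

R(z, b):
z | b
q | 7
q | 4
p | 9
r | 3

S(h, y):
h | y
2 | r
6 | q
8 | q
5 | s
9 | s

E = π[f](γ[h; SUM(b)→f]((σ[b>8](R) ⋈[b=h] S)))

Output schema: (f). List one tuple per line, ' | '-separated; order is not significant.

Stepwise |·|:
  R → 4
  σ[b>8](R) → 1
  S → 5
  (σ[b>8](R) ⋈[b=h] S) → 1
  γ[h; SUM(b)→f]((σ[b>8](R) ⋈[b=h] S)) → 1
  π[f](γ[h; SUM(b)→f]((σ[b>8](R) ⋈[b=h] S))) → 1

== RESULT ==
f
9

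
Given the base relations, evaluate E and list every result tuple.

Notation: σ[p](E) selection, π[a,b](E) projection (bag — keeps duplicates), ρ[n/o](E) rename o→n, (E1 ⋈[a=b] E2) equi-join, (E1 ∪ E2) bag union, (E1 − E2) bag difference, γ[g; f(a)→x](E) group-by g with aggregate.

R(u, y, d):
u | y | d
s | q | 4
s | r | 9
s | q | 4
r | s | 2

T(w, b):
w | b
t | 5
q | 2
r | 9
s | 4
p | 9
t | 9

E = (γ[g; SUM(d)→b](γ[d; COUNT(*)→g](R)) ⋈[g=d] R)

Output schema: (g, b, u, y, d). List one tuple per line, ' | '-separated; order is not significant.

Row counts bottom-up:
  R → 4
  γ[d; COUNT(*)→g](R) → 3
  γ[g; SUM(d)→b](γ[d; COUNT(*)→g](R)) → 2
  R → 4
  (γ[g; SUM(d)→b](γ[d; COUNT(*)→g](R)) ⋈[g=d] R) → 1

== RESULT ==
g | b | u | y | d
2 | 4 | r | s | 2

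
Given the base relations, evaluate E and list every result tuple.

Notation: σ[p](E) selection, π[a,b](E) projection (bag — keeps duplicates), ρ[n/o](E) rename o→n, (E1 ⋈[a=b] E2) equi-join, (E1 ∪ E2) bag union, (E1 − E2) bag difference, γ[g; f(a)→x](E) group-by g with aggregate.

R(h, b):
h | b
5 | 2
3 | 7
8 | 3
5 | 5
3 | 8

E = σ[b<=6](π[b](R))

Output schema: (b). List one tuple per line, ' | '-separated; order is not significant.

Per-node cardinality:
  R → 5
  π[b](R) → 5
  σ[b<=6](π[b](R)) → 3

== RESULT ==
b
2
3
5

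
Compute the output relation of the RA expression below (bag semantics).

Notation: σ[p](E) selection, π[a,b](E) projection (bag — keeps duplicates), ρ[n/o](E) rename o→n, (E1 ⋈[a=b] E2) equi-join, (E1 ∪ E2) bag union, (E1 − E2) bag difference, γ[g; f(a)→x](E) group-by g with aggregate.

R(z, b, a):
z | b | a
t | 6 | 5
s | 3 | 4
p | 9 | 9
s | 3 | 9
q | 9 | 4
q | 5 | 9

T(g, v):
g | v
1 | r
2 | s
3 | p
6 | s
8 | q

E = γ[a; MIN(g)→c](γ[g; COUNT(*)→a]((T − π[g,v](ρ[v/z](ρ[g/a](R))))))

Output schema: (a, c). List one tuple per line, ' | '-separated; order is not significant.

Row counts bottom-up:
  T → 5
  R → 6
  ρ[g/a](R) → 6
  ρ[v/z](ρ[g/a](R)) → 6
  π[g,v](ρ[v/z](ρ[g/a](R))) → 6
  (T − π[g,v](ρ[v/z](ρ[g/a](R)))) → 5
  γ[g; COUNT(*)→a]((T − π[g,v](ρ[v/z](ρ[g/a](R))))) → 5
  γ[a; MIN(g)→c](γ[g; COUNT(*)→a]((T − π[g,v](ρ[v/z](ρ[g/a](R)))))) → 1

== RESULT ==
a | c
1 | 1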